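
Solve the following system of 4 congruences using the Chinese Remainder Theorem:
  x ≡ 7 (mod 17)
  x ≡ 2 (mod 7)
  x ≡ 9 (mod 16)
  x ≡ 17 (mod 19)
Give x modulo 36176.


Product of moduli M = 17 · 7 · 16 · 19 = 36176.
Merge one congruence at a time:
  Start: x ≡ 7 (mod 17).
  Combine with x ≡ 2 (mod 7); new modulus lcm = 119.
    Write x = 7 + 17·t and substitute into x ≡ 2 (mod 7): 17·t ≡ 2 − 7 = -5 (mod 7).
    Reduce coefficients mod 7: 3·t ≡ 2 (mod 7).
    The inverse of 3 mod 7 is 5 (since 3·5 = 15 = 2·7 + 1), so t ≡ 5·2 = 10 ≡ 3 (mod 7).
    Then x = 7 + 17·3 = 58, valid modulo lcm(17, 7) = 119: x ≡ 58 (mod 119).
  Combine with x ≡ 9 (mod 16); new modulus lcm = 1904.
    Write x = 58 + 119·t and substitute into x ≡ 9 (mod 16): 119·t ≡ 9 − 58 = -49 (mod 16).
    Reduce coefficients mod 16: 7·t ≡ 15 (mod 16).
    The inverse of 7 mod 16 is 7 (since 7·7 = 49 = 3·16 + 1), so t ≡ 7·15 = 105 ≡ 9 (mod 16).
    Then x = 58 + 119·9 = 1129, valid modulo lcm(119, 16) = 1904: x ≡ 1129 (mod 1904).
  Combine with x ≡ 17 (mod 19); new modulus lcm = 36176.
    Write x = 1129 + 1904·t and substitute into x ≡ 17 (mod 19): 1904·t ≡ 17 − 1129 = -1112 (mod 19).
    Reduce coefficients mod 19: 4·t ≡ 9 (mod 19).
    The inverse of 4 mod 19 is 5 (since 4·5 = 20 = 1·19 + 1), so t ≡ 5·9 = 45 ≡ 7 (mod 19).
    Then x = 1129 + 1904·7 = 14457, valid modulo lcm(1904, 19) = 36176: x ≡ 14457 (mod 36176).
Verify against each original: 14457 mod 17 = 7, 14457 mod 7 = 2, 14457 mod 16 = 9, 14457 mod 19 = 17.

x ≡ 14457 (mod 36176).


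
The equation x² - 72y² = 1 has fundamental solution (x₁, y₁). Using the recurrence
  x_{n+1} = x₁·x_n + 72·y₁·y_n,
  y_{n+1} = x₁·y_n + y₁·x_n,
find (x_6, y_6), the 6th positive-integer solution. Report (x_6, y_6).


Step 1: Find the fundamental solution (x₁, y₁) of x² - 72y² = 1.
  Expand √72 as a continued fraction. a₀ = ⌊√72⌋ = 8; iterate m_{k+1} = d_k·a_k − m_k, d_{k+1} = (72 − m_{k+1}²)/d_k, a_{k+1} = ⌊(a₀ + m_{k+1})/d_{k+1}⌋ (starting m₀ = 0, d₀ = 1), with convergents p_k = a_k·p_{k-1} + p_{k-2}, q_k = a_k·q_{k-1} + q_{k-2} (p₋₁ = 1, q₋₁ = 0):
  k = 0: a₀ = 8; p₀/q₀ = 8/1; p₀² − 72·q₀² = 64 − 72 = -8.
  k = 1: m = 8, d = 8, a = ⌊(8 + 8)/8⌋ = 2; p/q = (2·8 + 1)/(2·1 + 0) = 17/2; p² − 72·q² = 289 − 288 = 1.
  The first convergent with p² − 72·q² = 1 gives the fundamental solution (x₁, y₁) = (17, 2).
Step 2: Apply the recurrence (x_{n+1}, y_{n+1}) = (x₁x_n + 72y₁y_n, x₁y_n + y₁x_n) repeatedly.
  From (x_1, y_1) = (17, 2): x_2 = 17·17 + 72·2·2 = 577; y_2 = 17·2 + 2·17 = 68.
  From (x_2, y_2) = (577, 68): x_3 = 17·577 + 72·2·68 = 19601; y_3 = 17·68 + 2·577 = 2310.
  From (x_3, y_3) = (19601, 2310): x_4 = 17·19601 + 72·2·2310 = 665857; y_4 = 17·2310 + 2·19601 = 78472.
  From (x_4, y_4) = (665857, 78472): x_5 = 17·665857 + 72·2·78472 = 22619537; y_5 = 17·78472 + 2·665857 = 2665738.
  From (x_5, y_5) = (22619537, 2665738): x_6 = 17·22619537 + 72·2·2665738 = 768398401; y_6 = 17·2665738 + 2·22619537 = 90556620.
Step 3: Verify x_6² - 72·y_6² = 590436102659356801 - 590436102659356800 = 1 (should be 1). ✓

(x_1, y_1) = (17, 2); (x_6, y_6) = (768398401, 90556620).


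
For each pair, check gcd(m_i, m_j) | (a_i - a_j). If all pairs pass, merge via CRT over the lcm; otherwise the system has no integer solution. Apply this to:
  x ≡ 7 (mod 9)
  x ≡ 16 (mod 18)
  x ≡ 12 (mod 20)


Moduli 9, 18, 20 are not pairwise coprime, so CRT works modulo lcm(m_i) when all pairwise compatibility conditions hold.
Pairwise compatibility: gcd(m_i, m_j) must divide a_i - a_j for every pair.
Merge one congruence at a time:
  Start: x ≡ 7 (mod 9).
  Combine with x ≡ 16 (mod 18): gcd(9, 18) = 9; 16 - 7 = 9, which IS divisible by 9, so compatible.
    Write x = 7 + 9·t and substitute into x ≡ 16 (mod 18): 9·t ≡ 16 − 7 = 9 (mod 18).
    Divide the congruence (and modulus) by g = 9: 1·t ≡ 1 (mod 2).
    So t ≡ 1 (mod 2).
    Then x = 7 + 9·1 = 16, valid modulo lcm(9, 18) = 18: x ≡ 16 (mod 18).
  Combine with x ≡ 12 (mod 20): gcd(18, 20) = 2; 12 - 16 = -4, which IS divisible by 2, so compatible.
    Write x = 16 + 18·t and substitute into x ≡ 12 (mod 20): 18·t ≡ 12 − 16 = -4 (mod 20).
    Divide the congruence (and modulus) by g = 2: 9·t ≡ -2 (mod 10).
    Reduce coefficients mod 10: 9·t ≡ 8 (mod 10).
    The inverse of 9 mod 10 is 9 (since 9·9 = 81 = 8·10 + 1), so t ≡ 9·8 = 72 ≡ 2 (mod 10).
    Then x = 16 + 18·2 = 52, valid modulo lcm(18, 20) = 180: x ≡ 52 (mod 180).
Verify: 52 mod 9 = 7, 52 mod 18 = 16, 52 mod 20 = 12.

x ≡ 52 (mod 180).


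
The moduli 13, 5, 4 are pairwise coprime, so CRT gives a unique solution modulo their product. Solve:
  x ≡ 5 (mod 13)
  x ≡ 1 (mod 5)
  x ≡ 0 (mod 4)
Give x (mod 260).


Moduli 13, 5, 4 are pairwise coprime; by CRT there is a unique solution modulo M = 13 · 5 · 4 = 260.
Solve pairwise, accumulating the modulus:
  Start with x ≡ 5 (mod 13).
  Combine with x ≡ 1 (mod 5): since gcd(13, 5) = 1, we get a unique residue mod 65.
    Write x = 5 + 13·t and substitute into x ≡ 1 (mod 5): 13·t ≡ 1 − 5 = -4 (mod 5).
    Reduce coefficients mod 5: 3·t ≡ 1 (mod 5).
    The inverse of 3 mod 5 is 2 (since 3·2 = 6 = 1·5 + 1), so t ≡ 2·1 = 2 ≡ 2 (mod 5).
    Then x = 5 + 13·2 = 31, valid modulo lcm(13, 5) = 65: x ≡ 31 (mod 65).
  Combine with x ≡ 0 (mod 4): since gcd(65, 4) = 1, we get a unique residue mod 260.
    Write x = 31 + 65·t and substitute into x ≡ 0 (mod 4): 65·t ≡ 0 − 31 = -31 (mod 4).
    Reduce coefficients mod 4: 1·t ≡ 1 (mod 4).
    So t ≡ 1 (mod 4).
    Then x = 31 + 65·1 = 96, valid modulo lcm(65, 4) = 260: x ≡ 96 (mod 260).
Verify: 96 mod 13 = 5 ✓, 96 mod 5 = 1 ✓, 96 mod 4 = 0 ✓.

x ≡ 96 (mod 260).


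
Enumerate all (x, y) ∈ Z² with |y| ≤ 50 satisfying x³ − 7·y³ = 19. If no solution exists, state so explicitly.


The equation is x³ - 7y³ = 19. For fixed y, x³ = 7·y³ + 19, so a solution requires the RHS to be a perfect cube.
Strategy: iterate y from -50 to 50, compute RHS = 7·y³ + 19, and check whether it is a (positive or negative) perfect cube.
Check small values of y:
  y = 0: RHS = 19 is not a perfect cube.
  y = 1: RHS = 26 is not a perfect cube.
  y = -1: RHS = 12 is not a perfect cube.
  y = 2: RHS = 75 is not a perfect cube.
  y = -2: RHS = -37 is not a perfect cube.
  y = 3: RHS = 208 is not a perfect cube.
  y = -3: RHS = -170 is not a perfect cube.
Continuing the search up to |y| = 50 finds no solutions either.
No (x, y) in the scanned range satisfies the equation.

No integer solutions with |y| ≤ 50.


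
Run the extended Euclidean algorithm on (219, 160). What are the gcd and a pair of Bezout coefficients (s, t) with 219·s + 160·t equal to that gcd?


Euclidean algorithm on (219, 160) — divide until remainder is 0:
  219 = 1 · 160 + 59
  160 = 2 · 59 + 42
  59 = 1 · 42 + 17
  42 = 2 · 17 + 8
  17 = 2 · 8 + 1
  8 = 8 · 1 + 0
gcd(219, 160) = 1.
Track Bezout coefficients alongside the remainders: start with r₀ = 219 = a·1 + b·0 (s = 1, t = 0) and r₁ = 160 = a·0 + b·1 (s = 0, t = 1); each new remainder r_{k+1} = r_{k-1} − q_k·r_k inherits s_{k+1} = s_{k-1} − q_k·s_k, t_{k+1} = t_{k-1} − q_k·t_k, so r_k = a·s_k + b·t_k at every step:
  q = 1: r = 59, s = 1 − 1·0 = 1, t = 0 − 1·1 = -1  (check: 219·1 + 160·(-1) = 59)
  q = 2: r = 42, s = 0 − 2·1 = -2, t = 1 − 2·(-1) = 3  (check: 219·(-2) + 160·3 = 42)
  q = 1: r = 17, s = 1 − 1·(-2) = 3, t = -1 − 1·3 = -4  (check: 219·3 + 160·(-4) = 17)
  q = 2: r = 8, s = -2 − 2·3 = -8, t = 3 − 2·(-4) = 11  (check: 219·(-8) + 160·11 = 8)
  q = 2: r = 1, s = 3 − 2·(-8) = 19, t = -4 − 2·11 = -26  (check: 219·19 + 160·(-26) = 1)
The row with r = 1 (the gcd) gives the Bezout coefficients s = 19, t = -26.
Result: 219 · (19) + 160 · (-26) = 1.

gcd(219, 160) = 1; s = 19, t = -26 (check: 219·19 + 160·(-26) = 1).


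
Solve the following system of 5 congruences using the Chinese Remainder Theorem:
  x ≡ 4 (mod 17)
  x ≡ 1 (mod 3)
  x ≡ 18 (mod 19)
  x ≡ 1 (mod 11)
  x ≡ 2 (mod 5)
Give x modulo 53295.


Product of moduli M = 17 · 3 · 19 · 11 · 5 = 53295.
Merge one congruence at a time:
  Start: x ≡ 4 (mod 17).
  Combine with x ≡ 1 (mod 3); new modulus lcm = 51.
    Write x = 4 + 17·t and substitute into x ≡ 1 (mod 3): 17·t ≡ 1 − 4 = -3 (mod 3).
    Reduce coefficients mod 3: 2·t ≡ 0 (mod 3).
    The inverse of 2 mod 3 is 2 (since 2·2 = 4 = 1·3 + 1), so t ≡ 2·0 = 0 ≡ 0 (mod 3).
    Then x = 4 + 17·0 = 4, valid modulo lcm(17, 3) = 51: x ≡ 4 (mod 51).
  Combine with x ≡ 18 (mod 19); new modulus lcm = 969.
    Write x = 4 + 51·t and substitute into x ≡ 18 (mod 19): 51·t ≡ 18 − 4 = 14 (mod 19).
    Reduce coefficients mod 19: 13·t ≡ 14 (mod 19).
    The inverse of 13 mod 19 is 3 (since 13·3 = 39 = 2·19 + 1), so t ≡ 3·14 = 42 ≡ 4 (mod 19).
    Then x = 4 + 51·4 = 208, valid modulo lcm(51, 19) = 969: x ≡ 208 (mod 969).
  Combine with x ≡ 1 (mod 11); new modulus lcm = 10659.
    Write x = 208 + 969·t and substitute into x ≡ 1 (mod 11): 969·t ≡ 1 − 208 = -207 (mod 11).
    Reduce coefficients mod 11: 1·t ≡ 2 (mod 11).
    So t ≡ 2 (mod 11).
    Then x = 208 + 969·2 = 2146, valid modulo lcm(969, 11) = 10659: x ≡ 2146 (mod 10659).
  Combine with x ≡ 2 (mod 5); new modulus lcm = 53295.
    Write x = 2146 + 10659·t and substitute into x ≡ 2 (mod 5): 10659·t ≡ 2 − 2146 = -2144 (mod 5).
    Reduce coefficients mod 5: 4·t ≡ 1 (mod 5).
    The inverse of 4 mod 5 is 4 (since 4·4 = 16 = 3·5 + 1), so t ≡ 4·1 = 4 ≡ 4 (mod 5).
    Then x = 2146 + 10659·4 = 44782, valid modulo lcm(10659, 5) = 53295: x ≡ 44782 (mod 53295).
Verify against each original: 44782 mod 17 = 4, 44782 mod 3 = 1, 44782 mod 19 = 18, 44782 mod 11 = 1, 44782 mod 5 = 2.

x ≡ 44782 (mod 53295).


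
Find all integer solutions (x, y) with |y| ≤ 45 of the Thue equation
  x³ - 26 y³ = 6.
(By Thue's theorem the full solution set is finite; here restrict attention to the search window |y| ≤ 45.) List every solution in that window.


The equation is x³ - 26y³ = 6. For fixed y, x³ = 26·y³ + 6, so a solution requires the RHS to be a perfect cube.
Strategy: iterate y from -45 to 45, compute RHS = 26·y³ + 6, and check whether it is a (positive or negative) perfect cube.
Check small values of y:
  y = 0: RHS = 6 is not a perfect cube.
  y = 1: RHS = 32 is not a perfect cube.
  y = -1: RHS = -20 is not a perfect cube.
  y = 2: RHS = 214 is not a perfect cube.
  y = -2: RHS = -202 is not a perfect cube.
  y = 3: RHS = 708 is not a perfect cube.
  y = -3: RHS = -696 is not a perfect cube.
Continuing the search up to |y| = 45 finds no solutions either.
No (x, y) in the scanned range satisfies the equation.

No integer solutions with |y| ≤ 45.


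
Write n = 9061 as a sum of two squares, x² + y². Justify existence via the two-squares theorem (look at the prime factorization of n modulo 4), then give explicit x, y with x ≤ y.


Step 1: Factor n = 9061 = 13 · 17 · 41.
Step 2: Check the mod-4 condition on each prime factor: 13 ≡ 1 (mod 4), exponent 1; 17 ≡ 1 (mod 4), exponent 1; 41 ≡ 1 (mod 4), exponent 1.
All primes ≡ 3 (mod 4) appear to even exponent (or don't appear), so by the two-squares theorem n IS expressible as a sum of two squares.
Step 3: Build a representation. Here n = 13 · 17 · 41 is a product of primes ≡ 1 (mod 4). Each prime p ≡ 1 (mod 4) is itself a sum of two squares; find a² by testing p − a² for a perfect square:
  13: 13 − 1² = 12, 13 − 2² = 9 = 3² ⇒ 13 = 2² + 3².
  17: 17 − 1² = 16 = 4² ⇒ 17 = 1² + 4².
  41: 41 − 1² = 40, 41 − 2² = 37, 41 − 3² = 32, 41 − 4² = 25 = 5² ⇒ 41 = 4² + 5².
  Combine using the Brahmagupta–Fibonacci identity (a² + b²)(c² + d²) = (ac − bd)² + (ad + bc)² = (ac + bd)² + (ad − bc)²:
  13 · 17 = 221: from (2² + 3²)(1² + 4²), take (2·1 − 3·4, 2·4 + 3·1) = (2 − 12, 8 + 3) = (-10, 11); dropping signs (only squares matter) gives (10, 11); check 10² + 11² = 100 + 121 = 221 ✓.
  221 · 41 = 9061: from (10² + 11²)(4² + 5²), take (10·4 − 11·5, 10·5 + 11·4) = (40 − 55, 50 + 44) = (-15, 94); dropping signs (only squares matter) gives (15, 94); check 15² + 94² = 225 + 8836 = 9061 ✓.
Step 4: Order so x ≤ y and verify: 15² + 94² = 225 + 8836 = 9061 = n. ✓

n = 9061 = 15² + 94² (one valid representation with x ≤ y).


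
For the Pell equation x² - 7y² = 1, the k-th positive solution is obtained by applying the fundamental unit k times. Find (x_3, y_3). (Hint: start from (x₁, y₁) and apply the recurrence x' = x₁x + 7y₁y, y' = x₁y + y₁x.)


Step 1: Find the fundamental solution (x₁, y₁) of x² - 7y² = 1.
  Expand √7 as a continued fraction. a₀ = ⌊√7⌋ = 2; iterate m_{k+1} = d_k·a_k − m_k, d_{k+1} = (7 − m_{k+1}²)/d_k, a_{k+1} = ⌊(a₀ + m_{k+1})/d_{k+1}⌋ (starting m₀ = 0, d₀ = 1), with convergents p_k = a_k·p_{k-1} + p_{k-2}, q_k = a_k·q_{k-1} + q_{k-2} (p₋₁ = 1, q₋₁ = 0):
  k = 0: a₀ = 2; p₀/q₀ = 2/1; p₀² − 7·q₀² = 4 − 7 = -3.
  k = 1: m = 2, d = 3, a = ⌊(2 + 2)/3⌋ = 1; p/q = (1·2 + 1)/(1·1 + 0) = 3/1; p² − 7·q² = 9 − 7 = 2.
  k = 2: m = 1, d = 2, a = ⌊(2 + 1)/2⌋ = 1; p/q = (1·3 + 2)/(1·1 + 1) = 5/2; p² − 7·q² = 25 − 28 = -3.
  k = 3: m = 1, d = 3, a = ⌊(2 + 1)/3⌋ = 1; p/q = (1·5 + 3)/(1·2 + 1) = 8/3; p² − 7·q² = 64 − 63 = 1.
  The first convergent with p² − 7·q² = 1 gives the fundamental solution (x₁, y₁) = (8, 3).
Step 2: Apply the recurrence (x_{n+1}, y_{n+1}) = (x₁x_n + 7y₁y_n, x₁y_n + y₁x_n) repeatedly.
  From (x_1, y_1) = (8, 3): x_2 = 8·8 + 7·3·3 = 127; y_2 = 8·3 + 3·8 = 48.
  From (x_2, y_2) = (127, 48): x_3 = 8·127 + 7·3·48 = 2024; y_3 = 8·48 + 3·127 = 765.
Step 3: Verify x_3² - 7·y_3² = 4096576 - 4096575 = 1 (should be 1). ✓

(x_1, y_1) = (8, 3); (x_3, y_3) = (2024, 765).


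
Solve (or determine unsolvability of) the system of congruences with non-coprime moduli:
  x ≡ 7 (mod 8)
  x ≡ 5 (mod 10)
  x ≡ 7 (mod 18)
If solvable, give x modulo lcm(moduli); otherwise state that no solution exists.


Moduli 8, 10, 18 are not pairwise coprime, so CRT works modulo lcm(m_i) when all pairwise compatibility conditions hold.
Pairwise compatibility: gcd(m_i, m_j) must divide a_i - a_j for every pair.
Merge one congruence at a time:
  Start: x ≡ 7 (mod 8).
  Combine with x ≡ 5 (mod 10): gcd(8, 10) = 2; 5 - 7 = -2, which IS divisible by 2, so compatible.
    Write x = 7 + 8·t and substitute into x ≡ 5 (mod 10): 8·t ≡ 5 − 7 = -2 (mod 10).
    Divide the congruence (and modulus) by g = 2: 4·t ≡ -1 (mod 5).
    Reduce coefficients mod 5: 4·t ≡ 4 (mod 5).
    The inverse of 4 mod 5 is 4 (since 4·4 = 16 = 3·5 + 1), so t ≡ 4·4 = 16 ≡ 1 (mod 5).
    Then x = 7 + 8·1 = 15, valid modulo lcm(8, 10) = 40: x ≡ 15 (mod 40).
  Combine with x ≡ 7 (mod 18): gcd(40, 18) = 2; 7 - 15 = -8, which IS divisible by 2, so compatible.
    Write x = 15 + 40·t and substitute into x ≡ 7 (mod 18): 40·t ≡ 7 − 15 = -8 (mod 18).
    Divide the congruence (and modulus) by g = 2: 20·t ≡ -4 (mod 9).
    Reduce coefficients mod 9: 2·t ≡ 5 (mod 9).
    The inverse of 2 mod 9 is 5 (since 2·5 = 10 = 1·9 + 1), so t ≡ 5·5 = 25 ≡ 7 (mod 9).
    Then x = 15 + 40·7 = 295, valid modulo lcm(40, 18) = 360: x ≡ 295 (mod 360).
Verify: 295 mod 8 = 7, 295 mod 10 = 5, 295 mod 18 = 7.

x ≡ 295 (mod 360).


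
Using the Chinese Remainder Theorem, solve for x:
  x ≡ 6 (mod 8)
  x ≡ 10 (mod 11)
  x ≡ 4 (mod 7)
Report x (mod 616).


Moduli 8, 11, 7 are pairwise coprime; by CRT there is a unique solution modulo M = 8 · 11 · 7 = 616.
Solve pairwise, accumulating the modulus:
  Start with x ≡ 6 (mod 8).
  Combine with x ≡ 10 (mod 11): since gcd(8, 11) = 1, we get a unique residue mod 88.
    Write x = 6 + 8·t and substitute into x ≡ 10 (mod 11): 8·t ≡ 10 − 6 = 4 (mod 11).
    The inverse of 8 mod 11 is 7 (since 8·7 = 56 = 5·11 + 1), so t ≡ 7·4 = 28 ≡ 6 (mod 11).
    Then x = 6 + 8·6 = 54, valid modulo lcm(8, 11) = 88: x ≡ 54 (mod 88).
  Combine with x ≡ 4 (mod 7): since gcd(88, 7) = 1, we get a unique residue mod 616.
    Write x = 54 + 88·t and substitute into x ≡ 4 (mod 7): 88·t ≡ 4 − 54 = -50 (mod 7).
    Reduce coefficients mod 7: 4·t ≡ 6 (mod 7).
    The inverse of 4 mod 7 is 2 (since 4·2 = 8 = 1·7 + 1), so t ≡ 2·6 = 12 ≡ 5 (mod 7).
    Then x = 54 + 88·5 = 494, valid modulo lcm(88, 7) = 616: x ≡ 494 (mod 616).
Verify: 494 mod 8 = 6 ✓, 494 mod 11 = 10 ✓, 494 mod 7 = 4 ✓.

x ≡ 494 (mod 616).


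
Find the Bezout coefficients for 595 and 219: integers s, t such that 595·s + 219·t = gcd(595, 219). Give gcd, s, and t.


Euclidean algorithm on (595, 219) — divide until remainder is 0:
  595 = 2 · 219 + 157
  219 = 1 · 157 + 62
  157 = 2 · 62 + 33
  62 = 1 · 33 + 29
  33 = 1 · 29 + 4
  29 = 7 · 4 + 1
  4 = 4 · 1 + 0
gcd(595, 219) = 1.
Track Bezout coefficients alongside the remainders: start with r₀ = 595 = a·1 + b·0 (s = 1, t = 0) and r₁ = 219 = a·0 + b·1 (s = 0, t = 1); each new remainder r_{k+1} = r_{k-1} − q_k·r_k inherits s_{k+1} = s_{k-1} − q_k·s_k, t_{k+1} = t_{k-1} − q_k·t_k, so r_k = a·s_k + b·t_k at every step:
  q = 2: r = 157, s = 1 − 2·0 = 1, t = 0 − 2·1 = -2  (check: 595·1 + 219·(-2) = 157)
  q = 1: r = 62, s = 0 − 1·1 = -1, t = 1 − 1·(-2) = 3  (check: 595·(-1) + 219·3 = 62)
  q = 2: r = 33, s = 1 − 2·(-1) = 3, t = -2 − 2·3 = -8  (check: 595·3 + 219·(-8) = 33)
  q = 1: r = 29, s = -1 − 1·3 = -4, t = 3 − 1·(-8) = 11  (check: 595·(-4) + 219·11 = 29)
  q = 1: r = 4, s = 3 − 1·(-4) = 7, t = -8 − 1·11 = -19  (check: 595·7 + 219·(-19) = 4)
  q = 7: r = 1, s = -4 − 7·7 = -53, t = 11 − 7·(-19) = 144  (check: 595·(-53) + 219·144 = 1)
The row with r = 1 (the gcd) gives the Bezout coefficients s = -53, t = 144.
Result: 595 · (-53) + 219 · (144) = 1.

gcd(595, 219) = 1; s = -53, t = 144 (check: 595·(-53) + 219·144 = 1).


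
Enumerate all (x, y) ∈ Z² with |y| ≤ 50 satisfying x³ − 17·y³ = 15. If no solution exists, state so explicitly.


The equation is x³ - 17y³ = 15. For fixed y, x³ = 17·y³ + 15, so a solution requires the RHS to be a perfect cube.
Strategy: iterate y from -50 to 50, compute RHS = 17·y³ + 15, and check whether it is a (positive or negative) perfect cube.
Check small values of y:
  y = 0: RHS = 15 is not a perfect cube.
  y = 1: RHS = 32 is not a perfect cube.
  y = -1: RHS = -2 is not a perfect cube.
  y = 2: RHS = 151 is not a perfect cube.
  y = -2: RHS = -121 is not a perfect cube.
  y = 3: RHS = 474 is not a perfect cube.
  y = -3: RHS = -444 is not a perfect cube.
Continuing the search up to |y| = 50 finds no solutions either.
No (x, y) in the scanned range satisfies the equation.

No integer solutions with |y| ≤ 50.


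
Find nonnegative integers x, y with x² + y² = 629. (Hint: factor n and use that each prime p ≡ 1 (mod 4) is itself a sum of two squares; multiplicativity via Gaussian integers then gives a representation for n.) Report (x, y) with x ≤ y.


Step 1: Factor n = 629 = 17 · 37.
Step 2: Check the mod-4 condition on each prime factor: 17 ≡ 1 (mod 4), exponent 1; 37 ≡ 1 (mod 4), exponent 1.
All primes ≡ 3 (mod 4) appear to even exponent (or don't appear), so by the two-squares theorem n IS expressible as a sum of two squares.
Step 3: Build a representation. Here n = 17 · 37 is a product of primes ≡ 1 (mod 4). Each prime p ≡ 1 (mod 4) is itself a sum of two squares; find a² by testing p − a² for a perfect square:
  17: 17 − 1² = 16 = 4² ⇒ 17 = 1² + 4².
  37: 37 − 1² = 36 = 6² ⇒ 37 = 1² + 6².
  Combine using the Brahmagupta–Fibonacci identity (a² + b²)(c² + d²) = (ac − bd)² + (ad + bc)² = (ac + bd)² + (ad − bc)²:
  17 · 37 = 629: from (1² + 4²)(1² + 6²), take (1·1 − 4·6, 1·6 + 4·1) = (1 − 24, 6 + 4) = (-23, 10); dropping signs (only squares matter) gives (23, 10); check 23² + 10² = 529 + 100 = 629 ✓.
Step 4: Order so x ≤ y and verify: 10² + 23² = 100 + 529 = 629 = n. ✓

n = 629 = 10² + 23² (one valid representation with x ≤ y).


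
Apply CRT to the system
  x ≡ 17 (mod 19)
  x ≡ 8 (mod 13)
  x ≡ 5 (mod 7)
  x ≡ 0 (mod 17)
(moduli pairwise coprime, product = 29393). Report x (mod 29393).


Product of moduli M = 19 · 13 · 7 · 17 = 29393.
Merge one congruence at a time:
  Start: x ≡ 17 (mod 19).
  Combine with x ≡ 8 (mod 13); new modulus lcm = 247.
    Write x = 17 + 19·t and substitute into x ≡ 8 (mod 13): 19·t ≡ 8 − 17 = -9 (mod 13).
    Reduce coefficients mod 13: 6·t ≡ 4 (mod 13).
    The inverse of 6 mod 13 is 11 (since 6·11 = 66 = 5·13 + 1), so t ≡ 11·4 = 44 ≡ 5 (mod 13).
    Then x = 17 + 19·5 = 112, valid modulo lcm(19, 13) = 247: x ≡ 112 (mod 247).
  Combine with x ≡ 5 (mod 7); new modulus lcm = 1729.
    Write x = 112 + 247·t and substitute into x ≡ 5 (mod 7): 247·t ≡ 5 − 112 = -107 (mod 7).
    Reduce coefficients mod 7: 2·t ≡ 5 (mod 7).
    The inverse of 2 mod 7 is 4 (since 2·4 = 8 = 1·7 + 1), so t ≡ 4·5 = 20 ≡ 6 (mod 7).
    Then x = 112 + 247·6 = 1594, valid modulo lcm(247, 7) = 1729: x ≡ 1594 (mod 1729).
  Combine with x ≡ 0 (mod 17); new modulus lcm = 29393.
    Write x = 1594 + 1729·t and substitute into x ≡ 0 (mod 17): 1729·t ≡ 0 − 1594 = -1594 (mod 17).
    Reduce coefficients mod 17: 12·t ≡ 4 (mod 17).
    The inverse of 12 mod 17 is 10 (since 12·10 = 120 = 7·17 + 1), so t ≡ 10·4 = 40 ≡ 6 (mod 17).
    Then x = 1594 + 1729·6 = 11968, valid modulo lcm(1729, 17) = 29393: x ≡ 11968 (mod 29393).
Verify against each original: 11968 mod 19 = 17, 11968 mod 13 = 8, 11968 mod 7 = 5, 11968 mod 17 = 0.

x ≡ 11968 (mod 29393).


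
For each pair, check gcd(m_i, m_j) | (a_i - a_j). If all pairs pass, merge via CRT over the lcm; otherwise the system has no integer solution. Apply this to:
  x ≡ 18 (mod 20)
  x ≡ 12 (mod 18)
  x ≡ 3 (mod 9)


Moduli 20, 18, 9 are not pairwise coprime, so CRT works modulo lcm(m_i) when all pairwise compatibility conditions hold.
Pairwise compatibility: gcd(m_i, m_j) must divide a_i - a_j for every pair.
Merge one congruence at a time:
  Start: x ≡ 18 (mod 20).
  Combine with x ≡ 12 (mod 18): gcd(20, 18) = 2; 12 - 18 = -6, which IS divisible by 2, so compatible.
    Write x = 18 + 20·t and substitute into x ≡ 12 (mod 18): 20·t ≡ 12 − 18 = -6 (mod 18).
    Divide the congruence (and modulus) by g = 2: 10·t ≡ -3 (mod 9).
    Reduce coefficients mod 9: 1·t ≡ 6 (mod 9).
    So t ≡ 6 (mod 9).
    Then x = 18 + 20·6 = 138, valid modulo lcm(20, 18) = 180: x ≡ 138 (mod 180).
  Combine with x ≡ 3 (mod 9): gcd(180, 9) = 9; 3 - 138 = -135, which IS divisible by 9, so compatible.
    Write x = 138 + 180·t and substitute into x ≡ 3 (mod 9): 180·t ≡ 3 − 138 = -135 (mod 9).
    Divide the congruence (and modulus) by g = 9: 20·t ≡ -15 (mod 1).
    Modulo 1 every t works; take t = 0.
    Then x = 138 + 180·0 = 138, valid modulo lcm(180, 9) = 180: x ≡ 138 (mod 180).
Verify: 138 mod 20 = 18, 138 mod 18 = 12, 138 mod 9 = 3.

x ≡ 138 (mod 180).


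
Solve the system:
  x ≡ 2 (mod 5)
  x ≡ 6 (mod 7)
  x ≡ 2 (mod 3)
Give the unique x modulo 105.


Moduli 5, 7, 3 are pairwise coprime; by CRT there is a unique solution modulo M = 5 · 7 · 3 = 105.
Solve pairwise, accumulating the modulus:
  Start with x ≡ 2 (mod 5).
  Combine with x ≡ 6 (mod 7): since gcd(5, 7) = 1, we get a unique residue mod 35.
    Write x = 2 + 5·t and substitute into x ≡ 6 (mod 7): 5·t ≡ 6 − 2 = 4 (mod 7).
    The inverse of 5 mod 7 is 3 (since 5·3 = 15 = 2·7 + 1), so t ≡ 3·4 = 12 ≡ 5 (mod 7).
    Then x = 2 + 5·5 = 27, valid modulo lcm(5, 7) = 35: x ≡ 27 (mod 35).
  Combine with x ≡ 2 (mod 3): since gcd(35, 3) = 1, we get a unique residue mod 105.
    Write x = 27 + 35·t and substitute into x ≡ 2 (mod 3): 35·t ≡ 2 − 27 = -25 (mod 3).
    Reduce coefficients mod 3: 2·t ≡ 2 (mod 3).
    The inverse of 2 mod 3 is 2 (since 2·2 = 4 = 1·3 + 1), so t ≡ 2·2 = 4 ≡ 1 (mod 3).
    Then x = 27 + 35·1 = 62, valid modulo lcm(35, 3) = 105: x ≡ 62 (mod 105).
Verify: 62 mod 5 = 2 ✓, 62 mod 7 = 6 ✓, 62 mod 3 = 2 ✓.

x ≡ 62 (mod 105).


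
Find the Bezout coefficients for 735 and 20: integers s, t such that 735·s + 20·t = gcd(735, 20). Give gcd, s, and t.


Euclidean algorithm on (735, 20) — divide until remainder is 0:
  735 = 36 · 20 + 15
  20 = 1 · 15 + 5
  15 = 3 · 5 + 0
gcd(735, 20) = 5.
Track Bezout coefficients alongside the remainders: start with r₀ = 735 = a·1 + b·0 (s = 1, t = 0) and r₁ = 20 = a·0 + b·1 (s = 0, t = 1); each new remainder r_{k+1} = r_{k-1} − q_k·r_k inherits s_{k+1} = s_{k-1} − q_k·s_k, t_{k+1} = t_{k-1} − q_k·t_k, so r_k = a·s_k + b·t_k at every step:
  q = 36: r = 15, s = 1 − 36·0 = 1, t = 0 − 36·1 = -36  (check: 735·1 + 20·(-36) = 15)
  q = 1: r = 5, s = 0 − 1·1 = -1, t = 1 − 1·(-36) = 37  (check: 735·(-1) + 20·37 = 5)
The row with r = 5 (the gcd) gives the Bezout coefficients s = -1, t = 37.
Result: 735 · (-1) + 20 · (37) = 5.

gcd(735, 20) = 5; s = -1, t = 37 (check: 735·(-1) + 20·37 = 5).


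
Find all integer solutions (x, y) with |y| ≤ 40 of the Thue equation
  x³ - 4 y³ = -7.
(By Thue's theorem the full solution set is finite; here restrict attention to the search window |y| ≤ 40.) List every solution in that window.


The equation is x³ - 4y³ = -7. For fixed y, x³ = 4·y³ − 7, so a solution requires the RHS to be a perfect cube.
Strategy: iterate y from -40 to 40, compute RHS = 4·y³ − 7, and check whether it is a (positive or negative) perfect cube.
Check small values of y:
  y = 0: RHS = -7 is not a perfect cube.
  y = 1: RHS = -3 is not a perfect cube.
  y = -1: RHS = -11 is not a perfect cube.
  y = 2: RHS = 25 is not a perfect cube.
  y = -2: RHS = -39 is not a perfect cube.
  y = 3: RHS = 101 is not a perfect cube.
  y = -3: RHS = -115 is not a perfect cube.
Continuing the search up to |y| = 40 finds no solutions either.
No (x, y) in the scanned range satisfies the equation.

No integer solutions with |y| ≤ 40.


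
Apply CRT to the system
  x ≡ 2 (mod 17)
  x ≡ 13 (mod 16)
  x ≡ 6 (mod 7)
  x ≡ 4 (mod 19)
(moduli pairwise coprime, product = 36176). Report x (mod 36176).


Product of moduli M = 17 · 16 · 7 · 19 = 36176.
Merge one congruence at a time:
  Start: x ≡ 2 (mod 17).
  Combine with x ≡ 13 (mod 16); new modulus lcm = 272.
    Write x = 2 + 17·t and substitute into x ≡ 13 (mod 16): 17·t ≡ 13 − 2 = 11 (mod 16).
    Reduce coefficients mod 16: 1·t ≡ 11 (mod 16).
    So t ≡ 11 (mod 16).
    Then x = 2 + 17·11 = 189, valid modulo lcm(17, 16) = 272: x ≡ 189 (mod 272).
  Combine with x ≡ 6 (mod 7); new modulus lcm = 1904.
    Write x = 189 + 272·t and substitute into x ≡ 6 (mod 7): 272·t ≡ 6 − 189 = -183 (mod 7).
    Reduce coefficients mod 7: 6·t ≡ 6 (mod 7).
    The inverse of 6 mod 7 is 6 (since 6·6 = 36 = 5·7 + 1), so t ≡ 6·6 = 36 ≡ 1 (mod 7).
    Then x = 189 + 272·1 = 461, valid modulo lcm(272, 7) = 1904: x ≡ 461 (mod 1904).
  Combine with x ≡ 4 (mod 19); new modulus lcm = 36176.
    Write x = 461 + 1904·t and substitute into x ≡ 4 (mod 19): 1904·t ≡ 4 − 461 = -457 (mod 19).
    Reduce coefficients mod 19: 4·t ≡ 18 (mod 19).
    The inverse of 4 mod 19 is 5 (since 4·5 = 20 = 1·19 + 1), so t ≡ 5·18 = 90 ≡ 14 (mod 19).
    Then x = 461 + 1904·14 = 27117, valid modulo lcm(1904, 19) = 36176: x ≡ 27117 (mod 36176).
Verify against each original: 27117 mod 17 = 2, 27117 mod 16 = 13, 27117 mod 7 = 6, 27117 mod 19 = 4.

x ≡ 27117 (mod 36176).


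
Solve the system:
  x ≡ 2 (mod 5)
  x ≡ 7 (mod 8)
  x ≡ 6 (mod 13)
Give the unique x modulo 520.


Moduli 5, 8, 13 are pairwise coprime; by CRT there is a unique solution modulo M = 5 · 8 · 13 = 520.
Solve pairwise, accumulating the modulus:
  Start with x ≡ 2 (mod 5).
  Combine with x ≡ 7 (mod 8): since gcd(5, 8) = 1, we get a unique residue mod 40.
    Write x = 2 + 5·t and substitute into x ≡ 7 (mod 8): 5·t ≡ 7 − 2 = 5 (mod 8).
    The inverse of 5 mod 8 is 5 (since 5·5 = 25 = 3·8 + 1), so t ≡ 5·5 = 25 ≡ 1 (mod 8).
    Then x = 2 + 5·1 = 7, valid modulo lcm(5, 8) = 40: x ≡ 7 (mod 40).
  Combine with x ≡ 6 (mod 13): since gcd(40, 13) = 1, we get a unique residue mod 520.
    Write x = 7 + 40·t and substitute into x ≡ 6 (mod 13): 40·t ≡ 6 − 7 = -1 (mod 13).
    Reduce coefficients mod 13: 1·t ≡ 12 (mod 13).
    So t ≡ 12 (mod 13).
    Then x = 7 + 40·12 = 487, valid modulo lcm(40, 13) = 520: x ≡ 487 (mod 520).
Verify: 487 mod 5 = 2 ✓, 487 mod 8 = 7 ✓, 487 mod 13 = 6 ✓.

x ≡ 487 (mod 520).


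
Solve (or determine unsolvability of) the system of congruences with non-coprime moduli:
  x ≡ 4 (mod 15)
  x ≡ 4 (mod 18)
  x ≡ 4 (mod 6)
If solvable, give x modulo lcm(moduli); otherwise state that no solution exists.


Moduli 15, 18, 6 are not pairwise coprime, so CRT works modulo lcm(m_i) when all pairwise compatibility conditions hold.
Pairwise compatibility: gcd(m_i, m_j) must divide a_i - a_j for every pair.
Merge one congruence at a time:
  Start: x ≡ 4 (mod 15).
  Combine with x ≡ 4 (mod 18): gcd(15, 18) = 3; 4 - 4 = 0, which IS divisible by 3, so compatible.
    Write x = 4 + 15·t and substitute into x ≡ 4 (mod 18): 15·t ≡ 4 − 4 = 0 (mod 18).
    Divide the congruence (and modulus) by g = 3: 5·t ≡ 0 (mod 6).
    The inverse of 5 mod 6 is 5 (since 5·5 = 25 = 4·6 + 1), so t ≡ 5·0 = 0 ≡ 0 (mod 6).
    Then x = 4 + 15·0 = 4, valid modulo lcm(15, 18) = 90: x ≡ 4 (mod 90).
  Combine with x ≡ 4 (mod 6): gcd(90, 6) = 6; 4 - 4 = 0, which IS divisible by 6, so compatible.
    Write x = 4 + 90·t and substitute into x ≡ 4 (mod 6): 90·t ≡ 4 − 4 = 0 (mod 6).
    Divide the congruence (and modulus) by g = 6: 15·t ≡ 0 (mod 1).
    Modulo 1 every t works; take t = 0.
    Then x = 4 + 90·0 = 4, valid modulo lcm(90, 6) = 90: x ≡ 4 (mod 90).
Verify: 4 mod 15 = 4, 4 mod 18 = 4, 4 mod 6 = 4.

x ≡ 4 (mod 90).


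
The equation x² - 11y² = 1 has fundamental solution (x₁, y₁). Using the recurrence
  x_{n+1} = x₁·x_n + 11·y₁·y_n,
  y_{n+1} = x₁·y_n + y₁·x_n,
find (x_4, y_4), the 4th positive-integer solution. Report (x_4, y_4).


Step 1: Find the fundamental solution (x₁, y₁) of x² - 11y² = 1.
  Expand √11 as a continued fraction. a₀ = ⌊√11⌋ = 3; iterate m_{k+1} = d_k·a_k − m_k, d_{k+1} = (11 − m_{k+1}²)/d_k, a_{k+1} = ⌊(a₀ + m_{k+1})/d_{k+1}⌋ (starting m₀ = 0, d₀ = 1), with convergents p_k = a_k·p_{k-1} + p_{k-2}, q_k = a_k·q_{k-1} + q_{k-2} (p₋₁ = 1, q₋₁ = 0):
  k = 0: a₀ = 3; p₀/q₀ = 3/1; p₀² − 11·q₀² = 9 − 11 = -2.
  k = 1: m = 3, d = 2, a = ⌊(3 + 3)/2⌋ = 3; p/q = (3·3 + 1)/(3·1 + 0) = 10/3; p² − 11·q² = 100 − 99 = 1.
  The first convergent with p² − 11·q² = 1 gives the fundamental solution (x₁, y₁) = (10, 3).
Step 2: Apply the recurrence (x_{n+1}, y_{n+1}) = (x₁x_n + 11y₁y_n, x₁y_n + y₁x_n) repeatedly.
  From (x_1, y_1) = (10, 3): x_2 = 10·10 + 11·3·3 = 199; y_2 = 10·3 + 3·10 = 60.
  From (x_2, y_2) = (199, 60): x_3 = 10·199 + 11·3·60 = 3970; y_3 = 10·60 + 3·199 = 1197.
  From (x_3, y_3) = (3970, 1197): x_4 = 10·3970 + 11·3·1197 = 79201; y_4 = 10·1197 + 3·3970 = 23880.
Step 3: Verify x_4² - 11·y_4² = 6272798401 - 6272798400 = 1 (should be 1). ✓

(x_1, y_1) = (10, 3); (x_4, y_4) = (79201, 23880).


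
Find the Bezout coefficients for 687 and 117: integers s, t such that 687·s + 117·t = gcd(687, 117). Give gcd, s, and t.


Euclidean algorithm on (687, 117) — divide until remainder is 0:
  687 = 5 · 117 + 102
  117 = 1 · 102 + 15
  102 = 6 · 15 + 12
  15 = 1 · 12 + 3
  12 = 4 · 3 + 0
gcd(687, 117) = 3.
Track Bezout coefficients alongside the remainders: start with r₀ = 687 = a·1 + b·0 (s = 1, t = 0) and r₁ = 117 = a·0 + b·1 (s = 0, t = 1); each new remainder r_{k+1} = r_{k-1} − q_k·r_k inherits s_{k+1} = s_{k-1} − q_k·s_k, t_{k+1} = t_{k-1} − q_k·t_k, so r_k = a·s_k + b·t_k at every step:
  q = 5: r = 102, s = 1 − 5·0 = 1, t = 0 − 5·1 = -5  (check: 687·1 + 117·(-5) = 102)
  q = 1: r = 15, s = 0 − 1·1 = -1, t = 1 − 1·(-5) = 6  (check: 687·(-1) + 117·6 = 15)
  q = 6: r = 12, s = 1 − 6·(-1) = 7, t = -5 − 6·6 = -41  (check: 687·7 + 117·(-41) = 12)
  q = 1: r = 3, s = -1 − 1·7 = -8, t = 6 − 1·(-41) = 47  (check: 687·(-8) + 117·47 = 3)
The row with r = 3 (the gcd) gives the Bezout coefficients s = -8, t = 47.
Result: 687 · (-8) + 117 · (47) = 3.

gcd(687, 117) = 3; s = -8, t = 47 (check: 687·(-8) + 117·47 = 3).


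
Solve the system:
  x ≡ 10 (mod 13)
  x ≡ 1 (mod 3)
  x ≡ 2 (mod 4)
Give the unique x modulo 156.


Moduli 13, 3, 4 are pairwise coprime; by CRT there is a unique solution modulo M = 13 · 3 · 4 = 156.
Solve pairwise, accumulating the modulus:
  Start with x ≡ 10 (mod 13).
  Combine with x ≡ 1 (mod 3): since gcd(13, 3) = 1, we get a unique residue mod 39.
    Write x = 10 + 13·t and substitute into x ≡ 1 (mod 3): 13·t ≡ 1 − 10 = -9 (mod 3).
    Reduce coefficients mod 3: 1·t ≡ 0 (mod 3).
    So t ≡ 0 (mod 3).
    Then x = 10 + 13·0 = 10, valid modulo lcm(13, 3) = 39: x ≡ 10 (mod 39).
  Combine with x ≡ 2 (mod 4): since gcd(39, 4) = 1, we get a unique residue mod 156.
    Write x = 10 + 39·t and substitute into x ≡ 2 (mod 4): 39·t ≡ 2 − 10 = -8 (mod 4).
    Reduce coefficients mod 4: 3·t ≡ 0 (mod 4).
    The inverse of 3 mod 4 is 3 (since 3·3 = 9 = 2·4 + 1), so t ≡ 3·0 = 0 ≡ 0 (mod 4).
    Then x = 10 + 39·0 = 10, valid modulo lcm(39, 4) = 156: x ≡ 10 (mod 156).
Verify: 10 mod 13 = 10 ✓, 10 mod 3 = 1 ✓, 10 mod 4 = 2 ✓.

x ≡ 10 (mod 156).


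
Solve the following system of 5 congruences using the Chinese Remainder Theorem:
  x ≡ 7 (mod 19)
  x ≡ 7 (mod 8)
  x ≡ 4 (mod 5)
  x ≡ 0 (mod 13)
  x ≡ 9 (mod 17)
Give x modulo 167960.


Product of moduli M = 19 · 8 · 5 · 13 · 17 = 167960.
Merge one congruence at a time:
  Start: x ≡ 7 (mod 19).
  Combine with x ≡ 7 (mod 8); new modulus lcm = 152.
    Write x = 7 + 19·t and substitute into x ≡ 7 (mod 8): 19·t ≡ 7 − 7 = 0 (mod 8).
    Reduce coefficients mod 8: 3·t ≡ 0 (mod 8).
    The inverse of 3 mod 8 is 3 (since 3·3 = 9 = 1·8 + 1), so t ≡ 3·0 = 0 ≡ 0 (mod 8).
    Then x = 7 + 19·0 = 7, valid modulo lcm(19, 8) = 152: x ≡ 7 (mod 152).
  Combine with x ≡ 4 (mod 5); new modulus lcm = 760.
    Write x = 7 + 152·t and substitute into x ≡ 4 (mod 5): 152·t ≡ 4 − 7 = -3 (mod 5).
    Reduce coefficients mod 5: 2·t ≡ 2 (mod 5).
    The inverse of 2 mod 5 is 3 (since 2·3 = 6 = 1·5 + 1), so t ≡ 3·2 = 6 ≡ 1 (mod 5).
    Then x = 7 + 152·1 = 159, valid modulo lcm(152, 5) = 760: x ≡ 159 (mod 760).
  Combine with x ≡ 0 (mod 13); new modulus lcm = 9880.
    Write x = 159 + 760·t and substitute into x ≡ 0 (mod 13): 760·t ≡ 0 − 159 = -159 (mod 13).
    Reduce coefficients mod 13: 6·t ≡ 10 (mod 13).
    The inverse of 6 mod 13 is 11 (since 6·11 = 66 = 5·13 + 1), so t ≡ 11·10 = 110 ≡ 6 (mod 13).
    Then x = 159 + 760·6 = 4719, valid modulo lcm(760, 13) = 9880: x ≡ 4719 (mod 9880).
  Combine with x ≡ 9 (mod 17); new modulus lcm = 167960.
    Write x = 4719 + 9880·t and substitute into x ≡ 9 (mod 17): 9880·t ≡ 9 − 4719 = -4710 (mod 17).
    Reduce coefficients mod 17: 3·t ≡ 16 (mod 17).
    The inverse of 3 mod 17 is 6 (since 3·6 = 18 = 1·17 + 1), so t ≡ 6·16 = 96 ≡ 11 (mod 17).
    Then x = 4719 + 9880·11 = 113399, valid modulo lcm(9880, 17) = 167960: x ≡ 113399 (mod 167960).
Verify against each original: 113399 mod 19 = 7, 113399 mod 8 = 7, 113399 mod 5 = 4, 113399 mod 13 = 0, 113399 mod 17 = 9.

x ≡ 113399 (mod 167960).


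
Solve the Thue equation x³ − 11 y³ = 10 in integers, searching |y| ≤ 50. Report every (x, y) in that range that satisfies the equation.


The equation is x³ - 11y³ = 10. For fixed y, x³ = 11·y³ + 10, so a solution requires the RHS to be a perfect cube.
Strategy: iterate y from -50 to 50, compute RHS = 11·y³ + 10, and check whether it is a (positive or negative) perfect cube.
Check small values of y:
  y = 0: RHS = 10 is not a perfect cube.
  y = 1: RHS = 21 is not a perfect cube.
  y = -1: RHS = -1 = (-1)³ ⇒ x = -1 works.
  y = 2: RHS = 98 is not a perfect cube.
  y = -2: RHS = -78 is not a perfect cube.
  y = 3: RHS = 307 is not a perfect cube.
  y = -3: RHS = -287 is not a perfect cube.
Continuing the search up to |y| = 50 finds no further solutions beyond those listed.
Collected solutions: (-1, -1).

Solutions (with |y| ≤ 50): (-1, -1).


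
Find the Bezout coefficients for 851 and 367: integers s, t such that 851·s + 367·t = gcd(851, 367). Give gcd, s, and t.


Euclidean algorithm on (851, 367) — divide until remainder is 0:
  851 = 2 · 367 + 117
  367 = 3 · 117 + 16
  117 = 7 · 16 + 5
  16 = 3 · 5 + 1
  5 = 5 · 1 + 0
gcd(851, 367) = 1.
Track Bezout coefficients alongside the remainders: start with r₀ = 851 = a·1 + b·0 (s = 1, t = 0) and r₁ = 367 = a·0 + b·1 (s = 0, t = 1); each new remainder r_{k+1} = r_{k-1} − q_k·r_k inherits s_{k+1} = s_{k-1} − q_k·s_k, t_{k+1} = t_{k-1} − q_k·t_k, so r_k = a·s_k + b·t_k at every step:
  q = 2: r = 117, s = 1 − 2·0 = 1, t = 0 − 2·1 = -2  (check: 851·1 + 367·(-2) = 117)
  q = 3: r = 16, s = 0 − 3·1 = -3, t = 1 − 3·(-2) = 7  (check: 851·(-3) + 367·7 = 16)
  q = 7: r = 5, s = 1 − 7·(-3) = 22, t = -2 − 7·7 = -51  (check: 851·22 + 367·(-51) = 5)
  q = 3: r = 1, s = -3 − 3·22 = -69, t = 7 − 3·(-51) = 160  (check: 851·(-69) + 367·160 = 1)
The row with r = 1 (the gcd) gives the Bezout coefficients s = -69, t = 160.
Result: 851 · (-69) + 367 · (160) = 1.

gcd(851, 367) = 1; s = -69, t = 160 (check: 851·(-69) + 367·160 = 1).


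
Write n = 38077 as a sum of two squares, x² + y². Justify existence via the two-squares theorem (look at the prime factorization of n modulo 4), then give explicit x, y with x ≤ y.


Step 1: Factor n = 38077 = 13 · 29 · 101.
Step 2: Check the mod-4 condition on each prime factor: 13 ≡ 1 (mod 4), exponent 1; 29 ≡ 1 (mod 4), exponent 1; 101 ≡ 1 (mod 4), exponent 1.
All primes ≡ 3 (mod 4) appear to even exponent (or don't appear), so by the two-squares theorem n IS expressible as a sum of two squares.
Step 3: Build a representation. Here n = 13 · 29 · 101 is a product of primes ≡ 1 (mod 4). Each prime p ≡ 1 (mod 4) is itself a sum of two squares; find a² by testing p − a² for a perfect square:
  13: 13 − 1² = 12, 13 − 2² = 9 = 3² ⇒ 13 = 2² + 3².
  29: 29 − 1² = 28, 29 − 2² = 25 = 5² ⇒ 29 = 2² + 5².
  101: 101 − 1² = 100 = 10² ⇒ 101 = 1² + 10².
  Combine using the Brahmagupta–Fibonacci identity (a² + b²)(c² + d²) = (ac − bd)² + (ad + bc)² = (ac + bd)² + (ad − bc)²:
  13 · 29 = 377: from (2² + 3²)(2² + 5²), take (2·2 − 3·5, 2·5 + 3·2) = (4 − 15, 10 + 6) = (-11, 16); dropping signs (only squares matter) gives (11, 16); check 11² + 16² = 121 + 256 = 377 ✓.
  377 · 101 = 38077: from (11² + 16²)(1² + 10²), take (11·1 − 16·10, 11·10 + 16·1) = (11 − 160, 110 + 16) = (-149, 126); dropping signs (only squares matter) gives (149, 126); check 149² + 126² = 22201 + 15876 = 38077 ✓.
Step 4: Order so x ≤ y and verify: 126² + 149² = 15876 + 22201 = 38077 = n. ✓

n = 38077 = 126² + 149² (one valid representation with x ≤ y).


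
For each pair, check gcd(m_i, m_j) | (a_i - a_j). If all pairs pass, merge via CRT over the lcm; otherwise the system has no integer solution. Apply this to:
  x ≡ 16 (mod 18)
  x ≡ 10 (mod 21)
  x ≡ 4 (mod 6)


Moduli 18, 21, 6 are not pairwise coprime, so CRT works modulo lcm(m_i) when all pairwise compatibility conditions hold.
Pairwise compatibility: gcd(m_i, m_j) must divide a_i - a_j for every pair.
Merge one congruence at a time:
  Start: x ≡ 16 (mod 18).
  Combine with x ≡ 10 (mod 21): gcd(18, 21) = 3; 10 - 16 = -6, which IS divisible by 3, so compatible.
    Write x = 16 + 18·t and substitute into x ≡ 10 (mod 21): 18·t ≡ 10 − 16 = -6 (mod 21).
    Divide the congruence (and modulus) by g = 3: 6·t ≡ -2 (mod 7).
    Reduce coefficients mod 7: 6·t ≡ 5 (mod 7).
    The inverse of 6 mod 7 is 6 (since 6·6 = 36 = 5·7 + 1), so t ≡ 6·5 = 30 ≡ 2 (mod 7).
    Then x = 16 + 18·2 = 52, valid modulo lcm(18, 21) = 126: x ≡ 52 (mod 126).
  Combine with x ≡ 4 (mod 6): gcd(126, 6) = 6; 4 - 52 = -48, which IS divisible by 6, so compatible.
    Write x = 52 + 126·t and substitute into x ≡ 4 (mod 6): 126·t ≡ 4 − 52 = -48 (mod 6).
    Divide the congruence (and modulus) by g = 6: 21·t ≡ -8 (mod 1).
    Modulo 1 every t works; take t = 0.
    Then x = 52 + 126·0 = 52, valid modulo lcm(126, 6) = 126: x ≡ 52 (mod 126).
Verify: 52 mod 18 = 16, 52 mod 21 = 10, 52 mod 6 = 4.

x ≡ 52 (mod 126).
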